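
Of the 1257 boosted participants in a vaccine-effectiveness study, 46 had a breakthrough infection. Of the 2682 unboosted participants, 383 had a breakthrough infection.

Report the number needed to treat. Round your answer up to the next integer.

risk, boosted participants = 46/1257 = 0.036595
risk, unboosted participants = 383/2682 = 0.142804
absolute risk difference = 0.106209
1 / 0.106209 = 9.415 → round up → 10

10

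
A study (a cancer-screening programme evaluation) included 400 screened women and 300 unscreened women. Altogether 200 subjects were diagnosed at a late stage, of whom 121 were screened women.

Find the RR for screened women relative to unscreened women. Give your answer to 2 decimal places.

1.15

screened women without the outcome: 400 − 121 = 279
unscreened women with the outcome: 200 − 121 = 79
unscreened women without the outcome: 300 − 79 = 221
risk, screened women = 121/400 = 0.3025
risk, unscreened women = 79/300 = 0.2633
RR = 0.3025 / 0.2633 = 1.15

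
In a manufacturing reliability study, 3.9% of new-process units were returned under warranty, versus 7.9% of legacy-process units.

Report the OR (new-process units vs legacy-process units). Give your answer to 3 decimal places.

OR: 0.473

odds, new-process units = 0.03900/0.96100 = 0.04058
odds, legacy-process units = 0.07900/0.92100 = 0.08578
OR = 0.04058 / 0.08578 = 0.473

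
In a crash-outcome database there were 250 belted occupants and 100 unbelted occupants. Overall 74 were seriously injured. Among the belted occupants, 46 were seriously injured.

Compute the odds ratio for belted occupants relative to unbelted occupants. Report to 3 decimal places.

OR: 0.580

belted occupants without the outcome: 250 − 46 = 204
unbelted occupants with the outcome: 74 − 46 = 28
unbelted occupants without the outcome: 100 − 28 = 72
OR = (46 × 72) / (204 × 28) = 3312/5712 ≈ 0.580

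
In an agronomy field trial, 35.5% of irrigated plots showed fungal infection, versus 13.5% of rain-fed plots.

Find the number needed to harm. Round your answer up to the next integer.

absolute risk difference = 0.220000
1 / 0.220000 = 4.545 → round up → 5

NNH: 5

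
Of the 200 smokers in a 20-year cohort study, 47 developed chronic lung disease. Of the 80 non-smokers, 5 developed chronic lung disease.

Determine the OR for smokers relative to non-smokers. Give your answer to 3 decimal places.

OR = (47 × 75) / (153 × 5) = 3525/765 ≈ 4.608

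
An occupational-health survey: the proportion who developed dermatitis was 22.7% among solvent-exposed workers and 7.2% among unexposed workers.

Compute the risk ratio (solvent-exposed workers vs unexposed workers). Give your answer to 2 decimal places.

RR = 0.2270 / 0.0720 = 3.15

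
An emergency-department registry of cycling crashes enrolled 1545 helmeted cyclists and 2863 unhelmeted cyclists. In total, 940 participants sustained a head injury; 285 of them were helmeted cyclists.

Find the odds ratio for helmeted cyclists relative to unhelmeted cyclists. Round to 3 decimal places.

helmeted cyclists without the outcome: 1545 − 285 = 1260
unhelmeted cyclists with the outcome: 940 − 285 = 655
unhelmeted cyclists without the outcome: 2863 − 655 = 2208
OR = (285 × 2208) / (1260 × 655) = 629280/825300 ≈ 0.762

OR ≈ 0.762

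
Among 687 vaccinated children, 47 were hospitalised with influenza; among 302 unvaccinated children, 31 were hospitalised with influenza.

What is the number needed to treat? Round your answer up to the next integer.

risk, vaccinated children = 47/687 = 0.068413
risk, unvaccinated children = 31/302 = 0.102649
absolute risk difference = 0.034236
1 / 0.034236 = 29.209 → round up → 30

NNT: 30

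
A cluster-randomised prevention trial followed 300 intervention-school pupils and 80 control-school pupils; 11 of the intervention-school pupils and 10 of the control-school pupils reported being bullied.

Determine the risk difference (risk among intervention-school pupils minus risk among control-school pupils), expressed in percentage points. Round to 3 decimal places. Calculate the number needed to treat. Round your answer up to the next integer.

risk, intervention-school pupils = 11/300 = 0.03667
risk, control-school pupils = 10/80 = 0.12500
risk difference = 0.03667 − 0.12500 = -0.08833 → -8.833 percentage points
absolute risk difference = 0.088333
1 / 0.088333 = 11.321 → round up → 12

RD = -8.833; NNT = 12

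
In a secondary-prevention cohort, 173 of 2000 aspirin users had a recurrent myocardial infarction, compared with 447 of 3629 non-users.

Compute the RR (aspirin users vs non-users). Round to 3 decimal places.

RR ≈ 0.702

risk, aspirin users = 173/2000 = 0.0865
risk, non-users = 447/3629 = 0.1232
RR = 0.0865 / 0.1232 = 0.702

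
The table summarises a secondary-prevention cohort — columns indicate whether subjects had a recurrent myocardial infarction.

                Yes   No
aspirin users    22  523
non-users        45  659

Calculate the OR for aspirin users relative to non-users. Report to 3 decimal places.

OR = (22 × 659) / (523 × 45) = 14498/23535 ≈ 0.616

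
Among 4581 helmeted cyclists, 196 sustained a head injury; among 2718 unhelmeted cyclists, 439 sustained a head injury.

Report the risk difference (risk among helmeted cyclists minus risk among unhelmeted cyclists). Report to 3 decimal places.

risk, helmeted cyclists = 196/4581 = 0.04279
risk, unhelmeted cyclists = 439/2718 = 0.16152
risk difference = 0.04279 − 0.16152 = -0.119

-0.119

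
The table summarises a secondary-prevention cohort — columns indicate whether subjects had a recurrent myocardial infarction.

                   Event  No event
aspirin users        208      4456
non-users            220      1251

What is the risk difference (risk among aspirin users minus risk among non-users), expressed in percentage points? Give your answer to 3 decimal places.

RD ≈ -10.496

risk, aspirin users = 208/4664 = 0.04460
risk, non-users = 220/1471 = 0.14956
risk difference = 0.04460 − 0.14956 = -0.10496 → -10.496 percentage points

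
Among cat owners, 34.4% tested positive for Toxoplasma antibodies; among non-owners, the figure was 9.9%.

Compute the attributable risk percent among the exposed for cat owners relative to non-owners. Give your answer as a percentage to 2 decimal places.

AR% = (0.3440 − 0.0990) / 0.3440 = 0.7122 → 71.22%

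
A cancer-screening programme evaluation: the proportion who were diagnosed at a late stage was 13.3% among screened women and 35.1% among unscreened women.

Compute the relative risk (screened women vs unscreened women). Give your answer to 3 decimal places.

RR = 0.1330 / 0.3510 = 0.379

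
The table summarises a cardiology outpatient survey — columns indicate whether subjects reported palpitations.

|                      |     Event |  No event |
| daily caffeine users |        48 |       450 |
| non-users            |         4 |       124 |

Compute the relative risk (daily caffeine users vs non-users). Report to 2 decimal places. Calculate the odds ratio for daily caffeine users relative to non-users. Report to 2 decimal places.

RR = 3.08; OR = 3.31

risk, daily caffeine users = 48/498 = 0.09639
risk, non-users = 4/128 = 0.03125
RR = 0.09639 / 0.03125 = 3.08
odds, daily caffeine users = 48/450 = 0.10667
odds, non-users = 4/124 = 0.03226
OR = 0.10667 / 0.03226 = 3.31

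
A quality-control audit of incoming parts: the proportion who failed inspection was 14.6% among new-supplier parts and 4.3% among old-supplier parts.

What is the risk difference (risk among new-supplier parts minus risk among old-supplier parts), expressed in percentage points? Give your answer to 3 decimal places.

10.300

risk difference = 0.14600 − 0.04300 = 0.10300 → 10.300 percentage points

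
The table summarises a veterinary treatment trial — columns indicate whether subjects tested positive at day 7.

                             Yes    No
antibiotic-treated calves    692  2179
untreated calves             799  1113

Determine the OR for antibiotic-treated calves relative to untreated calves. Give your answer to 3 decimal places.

odds, antibiotic-treated calves = 692/2179 = 0.3176
odds, untreated calves = 799/1113 = 0.7179
OR = 0.3176 / 0.7179 = 0.442

OR: 0.442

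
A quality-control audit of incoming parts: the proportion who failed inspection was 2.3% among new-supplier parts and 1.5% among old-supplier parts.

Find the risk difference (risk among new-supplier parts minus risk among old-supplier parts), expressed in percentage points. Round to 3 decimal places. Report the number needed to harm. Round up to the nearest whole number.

risk difference = 0.02300 − 0.01500 = 0.00800 → 0.800 percentage points
absolute risk difference = 0.008000
1 / 0.008000 = 125.000 → round up → 125

RD = 0.800; NNH = 125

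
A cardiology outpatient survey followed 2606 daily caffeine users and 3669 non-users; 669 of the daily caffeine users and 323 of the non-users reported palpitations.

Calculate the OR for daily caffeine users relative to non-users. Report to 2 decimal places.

odds, daily caffeine users = 669/1937 = 0.3454
odds, non-users = 323/3346 = 0.0965
OR = 0.3454 / 0.0965 = 3.58

OR: 3.58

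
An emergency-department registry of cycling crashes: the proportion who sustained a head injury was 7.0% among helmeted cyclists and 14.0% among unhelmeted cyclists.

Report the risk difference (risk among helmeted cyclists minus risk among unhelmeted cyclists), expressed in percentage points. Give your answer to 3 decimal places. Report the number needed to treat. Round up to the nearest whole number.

RD = -7.000; NNT = 15

risk difference = 0.0700 − 0.1400 = -0.0700 → -7.000 percentage points
absolute risk difference = 0.070000
1 / 0.070000 = 14.286 → round up → 15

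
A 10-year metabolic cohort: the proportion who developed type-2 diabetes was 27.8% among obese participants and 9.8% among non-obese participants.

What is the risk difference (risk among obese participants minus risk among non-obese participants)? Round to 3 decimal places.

risk difference = 0.2780 − 0.0980 = 0.180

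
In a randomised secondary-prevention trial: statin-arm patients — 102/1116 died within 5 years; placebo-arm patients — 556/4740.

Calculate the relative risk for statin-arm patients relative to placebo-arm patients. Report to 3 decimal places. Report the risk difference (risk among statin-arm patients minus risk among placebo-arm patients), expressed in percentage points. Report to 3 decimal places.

risk, statin-arm patients = 102/1116 = 0.0914
risk, placebo-arm patients = 556/4740 = 0.1173
RR = 0.0914 / 0.1173 = 0.779
risk difference = 0.0914 − 0.1173 = -0.0259 → -2.590 percentage points

RR = 0.779; RD = -2.590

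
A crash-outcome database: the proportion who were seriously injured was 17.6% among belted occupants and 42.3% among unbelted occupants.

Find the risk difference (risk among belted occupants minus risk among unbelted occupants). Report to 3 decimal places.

risk difference = 0.1760 − 0.4230 = -0.247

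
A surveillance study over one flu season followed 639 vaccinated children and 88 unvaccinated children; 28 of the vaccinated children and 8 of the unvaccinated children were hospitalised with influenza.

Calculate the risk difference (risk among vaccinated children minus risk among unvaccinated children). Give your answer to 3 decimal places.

risk, vaccinated children = 28/639 = 0.04382
risk, unvaccinated children = 8/88 = 0.09091
risk difference = 0.04382 − 0.09091 = -0.047

RD = -0.047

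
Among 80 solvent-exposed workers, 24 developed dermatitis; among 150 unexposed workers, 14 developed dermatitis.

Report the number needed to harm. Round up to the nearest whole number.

risk, solvent-exposed workers = 24/80 = 0.300000
risk, unexposed workers = 14/150 = 0.093333
absolute risk difference = 0.206667
1 / 0.206667 = 4.839 → round up → 5

5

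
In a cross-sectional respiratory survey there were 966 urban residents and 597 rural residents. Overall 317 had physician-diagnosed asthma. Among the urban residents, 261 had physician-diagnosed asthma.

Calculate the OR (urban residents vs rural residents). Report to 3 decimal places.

OR: 3.577

urban residents without the outcome: 966 − 261 = 705
rural residents with the outcome: 317 − 261 = 56
rural residents without the outcome: 597 − 56 = 541
odds, urban residents = 261/705 = 0.3702
odds, rural residents = 56/541 = 0.1035
OR = 0.3702 / 0.1035 = 3.577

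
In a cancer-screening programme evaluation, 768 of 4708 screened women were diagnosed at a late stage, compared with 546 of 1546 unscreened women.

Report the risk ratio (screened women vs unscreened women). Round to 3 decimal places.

risk, screened women = 768/4708 = 0.1631
risk, unscreened women = 546/1546 = 0.3532
RR = 0.1631 / 0.3532 = 0.462

0.462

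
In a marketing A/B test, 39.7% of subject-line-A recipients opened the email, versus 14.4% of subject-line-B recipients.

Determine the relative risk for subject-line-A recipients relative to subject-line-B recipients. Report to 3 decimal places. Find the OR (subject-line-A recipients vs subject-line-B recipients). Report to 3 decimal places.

RR = 2.757; OR = 3.914

RR = 0.3970 / 0.1440 = 2.757
odds, subject-line-A recipients = 0.3970/0.6030 = 0.6584
odds, subject-line-B recipients = 0.1440/0.8560 = 0.1682
OR = 0.6584 / 0.1682 = 3.914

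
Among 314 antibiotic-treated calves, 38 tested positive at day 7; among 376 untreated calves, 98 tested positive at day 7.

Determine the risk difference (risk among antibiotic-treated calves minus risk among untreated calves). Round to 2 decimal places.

risk, antibiotic-treated calves = 38/314 = 0.1210
risk, untreated calves = 98/376 = 0.2606
risk difference = 0.1210 − 0.2606 = -0.14

-0.14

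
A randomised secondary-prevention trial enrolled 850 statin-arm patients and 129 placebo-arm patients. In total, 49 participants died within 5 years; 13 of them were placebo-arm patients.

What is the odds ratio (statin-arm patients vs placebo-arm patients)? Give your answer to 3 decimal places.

0.395

statin-arm patients with the outcome: 49 − 13 = 36
statin-arm patients without the outcome: 850 − 36 = 814
placebo-arm patients without the outcome: 129 − 13 = 116
odds, statin-arm patients = 36/814 = 0.04423
odds, placebo-arm patients = 13/116 = 0.11207
OR = 0.04423 / 0.11207 = 0.395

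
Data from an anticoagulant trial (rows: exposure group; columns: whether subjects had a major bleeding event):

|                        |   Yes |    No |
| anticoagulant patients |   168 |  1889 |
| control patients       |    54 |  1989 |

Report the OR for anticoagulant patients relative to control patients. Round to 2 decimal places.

OR = (168 × 1989) / (1889 × 54) = 334152/102006 ≈ 3.28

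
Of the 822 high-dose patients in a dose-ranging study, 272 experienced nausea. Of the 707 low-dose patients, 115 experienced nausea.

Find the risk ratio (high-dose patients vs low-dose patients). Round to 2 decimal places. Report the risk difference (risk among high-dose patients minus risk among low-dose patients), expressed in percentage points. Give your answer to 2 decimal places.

risk, high-dose patients = 272/822 = 0.3309
risk, low-dose patients = 115/707 = 0.1627
RR = 0.3309 / 0.1627 = 2.03
risk difference = 0.3309 − 0.1627 = 0.1682 → 16.82 percentage points

RR = 2.03; RD = 16.82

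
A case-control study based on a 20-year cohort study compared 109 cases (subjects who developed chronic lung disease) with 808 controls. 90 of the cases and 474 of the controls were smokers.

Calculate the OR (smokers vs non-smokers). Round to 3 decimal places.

OR = (90 × 334) / (474 × 19) = 30060/9006 ≈ 3.338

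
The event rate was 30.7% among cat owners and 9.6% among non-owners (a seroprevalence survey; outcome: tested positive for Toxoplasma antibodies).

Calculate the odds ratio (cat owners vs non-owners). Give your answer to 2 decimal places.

OR ≈ 4.17

odds, cat owners = 0.3070/0.6930 = 0.4430
odds, non-owners = 0.0960/0.9040 = 0.1062
OR = 0.4430 / 0.1062 = 4.17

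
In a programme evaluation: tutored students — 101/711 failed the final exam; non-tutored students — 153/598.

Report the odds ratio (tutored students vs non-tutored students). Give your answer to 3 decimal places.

OR = (101 × 445) / (610 × 153) = 44945/93330 ≈ 0.482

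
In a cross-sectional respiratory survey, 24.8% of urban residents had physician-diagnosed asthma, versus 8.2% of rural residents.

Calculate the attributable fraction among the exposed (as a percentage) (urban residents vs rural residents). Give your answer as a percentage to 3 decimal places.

AR% = (0.2480 − 0.0820) / 0.2480 = 0.6694 → 66.935%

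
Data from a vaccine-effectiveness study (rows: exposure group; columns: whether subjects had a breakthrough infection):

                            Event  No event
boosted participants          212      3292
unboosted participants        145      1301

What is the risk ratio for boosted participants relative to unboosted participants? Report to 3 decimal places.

risk, boosted participants = 212/3504 = 0.0605
risk, unboosted participants = 145/1446 = 0.1003
RR = 0.0605 / 0.1003 = 0.603

RR ≈ 0.603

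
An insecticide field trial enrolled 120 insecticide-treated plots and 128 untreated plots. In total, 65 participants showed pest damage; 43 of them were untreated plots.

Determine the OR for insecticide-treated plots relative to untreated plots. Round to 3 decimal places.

OR: 0.444

insecticide-treated plots with the outcome: 65 − 43 = 22
insecticide-treated plots without the outcome: 120 − 22 = 98
untreated plots without the outcome: 128 − 43 = 85
OR = (22 × 85) / (98 × 43) = 1870/4214 ≈ 0.444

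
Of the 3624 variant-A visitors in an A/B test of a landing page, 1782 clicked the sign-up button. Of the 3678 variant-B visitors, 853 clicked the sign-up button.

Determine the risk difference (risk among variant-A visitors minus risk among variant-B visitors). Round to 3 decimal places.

RD = 0.260

risk, variant-A visitors = 1782/3624 = 0.4917
risk, variant-B visitors = 853/3678 = 0.2319
risk difference = 0.4917 − 0.2319 = 0.260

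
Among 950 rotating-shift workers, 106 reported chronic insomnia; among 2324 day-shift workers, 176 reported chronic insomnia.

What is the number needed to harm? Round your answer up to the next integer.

risk, rotating-shift workers = 106/950 = 0.111579
risk, day-shift workers = 176/2324 = 0.075731
absolute risk difference = 0.035847
1 / 0.035847 = 27.896 → round up → 28

28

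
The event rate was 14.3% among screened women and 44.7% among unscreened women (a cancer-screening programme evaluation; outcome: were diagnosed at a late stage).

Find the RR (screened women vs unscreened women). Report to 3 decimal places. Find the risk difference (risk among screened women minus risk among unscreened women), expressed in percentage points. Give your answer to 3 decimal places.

RR = 0.1430 / 0.4470 = 0.320
risk difference = 0.1430 − 0.4470 = -0.3040 → -30.400 percentage points

RR = 0.320; RD = -30.400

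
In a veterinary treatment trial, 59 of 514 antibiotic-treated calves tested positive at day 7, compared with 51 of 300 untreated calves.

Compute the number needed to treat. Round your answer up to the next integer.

risk, antibiotic-treated calves = 59/514 = 0.114786
risk, untreated calves = 51/300 = 0.170000
absolute risk difference = 0.055214
1 / 0.055214 = 18.111 → round up → 19

19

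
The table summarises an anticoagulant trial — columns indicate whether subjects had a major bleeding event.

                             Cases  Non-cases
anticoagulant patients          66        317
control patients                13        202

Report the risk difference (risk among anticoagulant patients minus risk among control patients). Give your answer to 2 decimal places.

0.11

risk, anticoagulant patients = 66/383 = 0.1723
risk, control patients = 13/215 = 0.0605
risk difference = 0.1723 − 0.0605 = 0.11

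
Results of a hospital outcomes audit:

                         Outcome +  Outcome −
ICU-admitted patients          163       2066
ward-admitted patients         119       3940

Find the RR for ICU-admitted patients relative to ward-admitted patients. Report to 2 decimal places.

risk, ICU-admitted patients = 163/2229 = 0.07313
risk, ward-admitted patients = 119/4059 = 0.02932
RR = 0.07313 / 0.02932 = 2.49

RR ≈ 2.49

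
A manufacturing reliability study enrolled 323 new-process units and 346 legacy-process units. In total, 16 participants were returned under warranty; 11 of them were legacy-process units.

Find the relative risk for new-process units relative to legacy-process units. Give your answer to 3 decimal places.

RR ≈ 0.487

new-process units with the outcome: 16 − 11 = 5
new-process units without the outcome: 323 − 5 = 318
legacy-process units without the outcome: 346 − 11 = 335
risk, new-process units = 5/323 = 0.01548
risk, legacy-process units = 11/346 = 0.03179
RR = 0.01548 / 0.03179 = 0.487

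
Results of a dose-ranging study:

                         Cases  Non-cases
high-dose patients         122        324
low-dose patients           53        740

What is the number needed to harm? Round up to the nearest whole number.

risk, high-dose patients = 122/446 = 0.273543
risk, low-dose patients = 53/793 = 0.066835
absolute risk difference = 0.206708
1 / 0.206708 = 4.838 → round up → 5

5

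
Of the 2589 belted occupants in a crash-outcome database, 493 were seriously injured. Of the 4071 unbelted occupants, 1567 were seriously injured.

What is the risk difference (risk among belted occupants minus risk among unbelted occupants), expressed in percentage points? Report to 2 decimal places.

RD = -19.45

risk, belted occupants = 493/2589 = 0.1904
risk, unbelted occupants = 1567/4071 = 0.3849
risk difference = 0.1904 − 0.3849 = -0.1945 → -19.45 percentage points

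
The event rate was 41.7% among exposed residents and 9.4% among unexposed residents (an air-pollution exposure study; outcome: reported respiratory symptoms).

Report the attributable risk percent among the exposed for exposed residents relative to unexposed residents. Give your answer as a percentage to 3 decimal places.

AR% = (0.4170 − 0.0940) / 0.4170 = 0.7746 → 77.458%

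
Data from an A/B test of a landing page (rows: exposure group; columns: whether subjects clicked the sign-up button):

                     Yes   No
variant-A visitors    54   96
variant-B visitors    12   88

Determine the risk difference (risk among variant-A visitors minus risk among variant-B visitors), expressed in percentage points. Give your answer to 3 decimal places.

risk, variant-A visitors = 54/150 = 0.3600
risk, variant-B visitors = 12/100 = 0.1200
risk difference = 0.3600 − 0.1200 = 0.2400 → 24.000 percentage points

RD = 24.000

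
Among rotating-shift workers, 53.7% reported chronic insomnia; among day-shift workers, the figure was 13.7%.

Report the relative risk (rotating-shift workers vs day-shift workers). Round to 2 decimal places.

RR = 0.5370 / 0.1370 = 3.92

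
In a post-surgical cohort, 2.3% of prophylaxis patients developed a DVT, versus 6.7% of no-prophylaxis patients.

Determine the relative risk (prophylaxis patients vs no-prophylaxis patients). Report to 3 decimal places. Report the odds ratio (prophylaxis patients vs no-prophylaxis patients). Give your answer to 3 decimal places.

RR = 0.02300 / 0.06700 = 0.343
odds, prophylaxis patients = 0.02300/0.97700 = 0.02354
odds, no-prophylaxis patients = 0.06700/0.93300 = 0.07181
OR = 0.02354 / 0.07181 = 0.328

RR = 0.343; OR = 0.328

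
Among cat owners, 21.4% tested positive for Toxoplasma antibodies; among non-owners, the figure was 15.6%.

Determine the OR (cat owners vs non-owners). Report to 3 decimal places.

OR: 1.473

odds, cat owners = 0.2140/0.7860 = 0.2723
odds, non-owners = 0.1560/0.8440 = 0.1848
OR = 0.2723 / 0.1848 = 1.473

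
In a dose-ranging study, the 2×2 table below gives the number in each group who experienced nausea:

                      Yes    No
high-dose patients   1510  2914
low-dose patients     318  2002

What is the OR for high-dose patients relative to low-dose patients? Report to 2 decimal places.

OR = 3.26

odds, high-dose patients = 1510/2914 = 0.5182
odds, low-dose patients = 318/2002 = 0.1588
OR = 0.5182 / 0.1588 = 3.26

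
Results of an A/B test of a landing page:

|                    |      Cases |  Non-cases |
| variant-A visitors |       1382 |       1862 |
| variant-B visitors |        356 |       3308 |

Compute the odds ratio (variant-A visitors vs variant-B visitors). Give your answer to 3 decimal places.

OR = (1382 × 3308) / (1862 × 356) = 4571656/662872 ≈ 6.897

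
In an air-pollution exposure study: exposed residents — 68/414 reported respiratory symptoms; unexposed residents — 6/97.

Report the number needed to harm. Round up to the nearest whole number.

risk, exposed residents = 68/414 = 0.164251
risk, unexposed residents = 6/97 = 0.061856
absolute risk difference = 0.102396
1 / 0.102396 = 9.766 → round up → 10

10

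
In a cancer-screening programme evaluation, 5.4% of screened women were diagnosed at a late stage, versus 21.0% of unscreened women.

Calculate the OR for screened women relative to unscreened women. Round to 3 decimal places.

OR = 0.215

odds, screened women = 0.0540/0.9460 = 0.0571
odds, unscreened women = 0.2100/0.7900 = 0.2658
OR = 0.0571 / 0.2658 = 0.215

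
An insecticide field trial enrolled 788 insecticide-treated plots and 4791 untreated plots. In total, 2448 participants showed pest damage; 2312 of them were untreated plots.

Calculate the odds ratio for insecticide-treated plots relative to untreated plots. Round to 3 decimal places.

OR ≈ 0.224

insecticide-treated plots with the outcome: 2448 − 2312 = 136
insecticide-treated plots without the outcome: 788 − 136 = 652
untreated plots without the outcome: 4791 − 2312 = 2479
OR = (136 × 2479) / (652 × 2312) = 337144/1507424 ≈ 0.224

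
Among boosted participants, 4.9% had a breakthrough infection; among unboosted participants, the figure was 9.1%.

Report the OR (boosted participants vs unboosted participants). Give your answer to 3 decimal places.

OR ≈ 0.515

odds, boosted participants = 0.04900/0.95100 = 0.05152
odds, unboosted participants = 0.09100/0.90900 = 0.10011
OR = 0.05152 / 0.10011 = 0.515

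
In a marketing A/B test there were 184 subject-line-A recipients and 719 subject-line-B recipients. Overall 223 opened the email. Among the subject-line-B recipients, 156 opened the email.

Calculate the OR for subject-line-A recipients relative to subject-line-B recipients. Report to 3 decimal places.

2.067

subject-line-A recipients with the outcome: 223 − 156 = 67
subject-line-A recipients without the outcome: 184 − 67 = 117
subject-line-B recipients without the outcome: 719 − 156 = 563
OR = (67 × 563) / (117 × 156) = 37721/18252 ≈ 2.067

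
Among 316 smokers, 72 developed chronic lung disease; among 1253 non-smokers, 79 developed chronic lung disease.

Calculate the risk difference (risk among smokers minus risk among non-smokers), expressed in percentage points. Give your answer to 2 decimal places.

16.48

risk, smokers = 72/316 = 0.2278
risk, non-smokers = 79/1253 = 0.0630
risk difference = 0.2278 − 0.0630 = 0.1648 → 16.48 percentage points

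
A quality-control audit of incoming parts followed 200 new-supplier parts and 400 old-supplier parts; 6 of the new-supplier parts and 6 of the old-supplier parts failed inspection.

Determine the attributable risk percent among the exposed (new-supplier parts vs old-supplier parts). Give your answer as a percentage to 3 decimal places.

AR% = 50.000%

risk, new-supplier parts = 6/200 = 0.03000
risk, old-supplier parts = 6/400 = 0.01500
AR% = (0.03000 − 0.01500) / 0.03000 = 0.5000 → 50.000%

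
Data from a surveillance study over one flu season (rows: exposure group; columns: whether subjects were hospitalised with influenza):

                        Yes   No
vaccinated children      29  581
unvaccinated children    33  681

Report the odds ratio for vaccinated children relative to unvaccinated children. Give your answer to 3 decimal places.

OR = (29 × 681) / (581 × 33) = 19749/19173 ≈ 1.030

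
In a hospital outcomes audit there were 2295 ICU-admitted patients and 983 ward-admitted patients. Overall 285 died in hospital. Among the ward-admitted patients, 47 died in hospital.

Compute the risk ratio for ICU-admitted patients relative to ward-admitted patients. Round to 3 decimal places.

ICU-admitted patients with the outcome: 285 − 47 = 238
ICU-admitted patients without the outcome: 2295 − 238 = 2057
ward-admitted patients without the outcome: 983 − 47 = 936
risk, ICU-admitted patients = 238/2295 = 0.10370
risk, ward-admitted patients = 47/983 = 0.04781
RR = 0.10370 / 0.04781 = 2.169

RR = 2.169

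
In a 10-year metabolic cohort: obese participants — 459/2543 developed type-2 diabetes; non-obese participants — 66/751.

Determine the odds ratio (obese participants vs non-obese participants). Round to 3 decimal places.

OR = (459 × 685) / (2084 × 66) = 314415/137544 ≈ 2.286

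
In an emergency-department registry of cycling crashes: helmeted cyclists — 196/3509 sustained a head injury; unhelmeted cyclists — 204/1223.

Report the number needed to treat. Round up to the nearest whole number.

NNT: 10

risk, helmeted cyclists = 196/3509 = 0.055856
risk, unhelmeted cyclists = 204/1223 = 0.166803
absolute risk difference = 0.110947
1 / 0.110947 = 9.013 → round up → 10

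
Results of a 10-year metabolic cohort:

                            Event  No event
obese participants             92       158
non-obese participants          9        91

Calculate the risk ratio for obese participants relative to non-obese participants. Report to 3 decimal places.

4.089

risk, obese participants = 92/250 = 0.3680
risk, non-obese participants = 9/100 = 0.0900
RR = 0.3680 / 0.0900 = 4.089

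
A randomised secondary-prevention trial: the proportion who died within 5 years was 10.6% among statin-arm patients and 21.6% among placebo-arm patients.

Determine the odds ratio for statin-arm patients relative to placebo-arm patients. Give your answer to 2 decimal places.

0.43

odds, statin-arm patients = 0.1060/0.8940 = 0.1186
odds, placebo-arm patients = 0.2160/0.7840 = 0.2755
OR = 0.1186 / 0.2755 = 0.43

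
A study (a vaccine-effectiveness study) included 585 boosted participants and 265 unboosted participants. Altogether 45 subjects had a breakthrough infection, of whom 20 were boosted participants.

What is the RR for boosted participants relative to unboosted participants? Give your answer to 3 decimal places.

boosted participants without the outcome: 585 − 20 = 565
unboosted participants with the outcome: 45 − 20 = 25
unboosted participants without the outcome: 265 − 25 = 240
risk, boosted participants = 20/585 = 0.03419
risk, unboosted participants = 25/265 = 0.09434
RR = 0.03419 / 0.09434 = 0.362

0.362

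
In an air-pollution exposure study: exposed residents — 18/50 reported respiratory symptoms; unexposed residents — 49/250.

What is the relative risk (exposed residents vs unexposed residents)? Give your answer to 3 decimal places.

risk, exposed residents = 18/50 = 0.3600
risk, unexposed residents = 49/250 = 0.1960
RR = 0.3600 / 0.1960 = 1.837

1.837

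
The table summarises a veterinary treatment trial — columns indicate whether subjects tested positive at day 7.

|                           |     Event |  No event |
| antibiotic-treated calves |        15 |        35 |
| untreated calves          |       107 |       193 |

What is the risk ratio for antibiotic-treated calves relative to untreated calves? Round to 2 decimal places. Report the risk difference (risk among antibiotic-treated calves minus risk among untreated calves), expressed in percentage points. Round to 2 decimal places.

RR = 0.84; RD = -5.67

risk, antibiotic-treated calves = 15/50 = 0.3000
risk, untreated calves = 107/300 = 0.3567
RR = 0.3000 / 0.3567 = 0.84
risk difference = 0.3000 − 0.3567 = -0.0567 → -5.67 percentage points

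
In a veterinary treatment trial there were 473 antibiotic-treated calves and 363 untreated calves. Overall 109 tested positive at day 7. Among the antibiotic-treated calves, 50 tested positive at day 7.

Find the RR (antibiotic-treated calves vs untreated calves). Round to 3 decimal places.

0.650

antibiotic-treated calves without the outcome: 473 − 50 = 423
untreated calves with the outcome: 109 − 50 = 59
untreated calves without the outcome: 363 − 59 = 304
risk, antibiotic-treated calves = 50/473 = 0.1057
risk, untreated calves = 59/363 = 0.1625
RR = 0.1057 / 0.1625 = 0.650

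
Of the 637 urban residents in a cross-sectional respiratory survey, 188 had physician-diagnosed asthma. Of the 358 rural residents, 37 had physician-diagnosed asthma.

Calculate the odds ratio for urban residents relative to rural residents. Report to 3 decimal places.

OR = (188 × 321) / (449 × 37) = 60348/16613 ≈ 3.633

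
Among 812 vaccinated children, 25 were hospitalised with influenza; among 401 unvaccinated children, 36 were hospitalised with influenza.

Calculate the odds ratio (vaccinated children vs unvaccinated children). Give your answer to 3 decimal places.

odds, vaccinated children = 25/787 = 0.03177
odds, unvaccinated children = 36/365 = 0.09863
OR = 0.03177 / 0.09863 = 0.322

0.322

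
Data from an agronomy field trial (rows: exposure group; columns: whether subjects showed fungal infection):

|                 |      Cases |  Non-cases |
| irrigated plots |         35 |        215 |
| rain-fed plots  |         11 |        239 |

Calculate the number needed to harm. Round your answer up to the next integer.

risk, irrigated plots = 35/250 = 0.140000
risk, rain-fed plots = 11/250 = 0.044000
absolute risk difference = 0.096000
1 / 0.096000 = 10.417 → round up → 11

11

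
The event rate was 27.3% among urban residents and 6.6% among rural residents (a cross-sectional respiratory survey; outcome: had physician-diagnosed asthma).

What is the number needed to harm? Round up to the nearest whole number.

absolute risk difference = 0.207000
1 / 0.207000 = 4.831 → round up → 5

5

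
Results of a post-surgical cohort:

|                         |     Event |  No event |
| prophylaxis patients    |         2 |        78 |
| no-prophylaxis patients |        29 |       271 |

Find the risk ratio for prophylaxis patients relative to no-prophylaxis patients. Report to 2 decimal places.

risk, prophylaxis patients = 2/80 = 0.02500
risk, no-prophylaxis patients = 29/300 = 0.09667
RR = 0.02500 / 0.09667 = 0.26

RR ≈ 0.26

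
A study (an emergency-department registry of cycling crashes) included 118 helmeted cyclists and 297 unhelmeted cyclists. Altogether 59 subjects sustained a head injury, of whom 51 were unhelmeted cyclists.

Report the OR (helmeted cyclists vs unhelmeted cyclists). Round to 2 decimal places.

helmeted cyclists with the outcome: 59 − 51 = 8
helmeted cyclists without the outcome: 118 − 8 = 110
unhelmeted cyclists without the outcome: 297 − 51 = 246
OR = (8 × 246) / (110 × 51) = 1968/5610 ≈ 0.35

OR ≈ 0.35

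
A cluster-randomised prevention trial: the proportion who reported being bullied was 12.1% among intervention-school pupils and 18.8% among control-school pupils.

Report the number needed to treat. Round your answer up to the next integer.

absolute risk difference = 0.067000
1 / 0.067000 = 14.925 → round up → 15

15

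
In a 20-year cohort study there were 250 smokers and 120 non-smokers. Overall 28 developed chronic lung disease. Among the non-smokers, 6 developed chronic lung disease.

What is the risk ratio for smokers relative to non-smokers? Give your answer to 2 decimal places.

smokers with the outcome: 28 − 6 = 22
smokers without the outcome: 250 − 22 = 228
non-smokers without the outcome: 120 − 6 = 114
risk, smokers = 22/250 = 0.0880
risk, non-smokers = 6/120 = 0.0500
RR = 0.0880 / 0.0500 = 1.76

RR ≈ 1.76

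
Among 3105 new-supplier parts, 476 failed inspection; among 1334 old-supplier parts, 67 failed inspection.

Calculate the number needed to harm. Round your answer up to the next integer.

risk, new-supplier parts = 476/3105 = 0.153301
risk, old-supplier parts = 67/1334 = 0.050225
absolute risk difference = 0.103076
1 / 0.103076 = 9.702 → round up → 10

NNH: 10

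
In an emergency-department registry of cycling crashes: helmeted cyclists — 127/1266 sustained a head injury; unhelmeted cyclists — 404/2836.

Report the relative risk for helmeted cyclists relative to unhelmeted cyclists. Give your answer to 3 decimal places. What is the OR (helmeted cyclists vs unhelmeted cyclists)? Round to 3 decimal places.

risk, helmeted cyclists = 127/1266 = 0.1003
risk, unhelmeted cyclists = 404/2836 = 0.1425
RR = 0.1003 / 0.1425 = 0.704
OR = (127 × 2432) / (1139 × 404) = 308864/460156 ≈ 0.671

RR = 0.704; OR = 0.671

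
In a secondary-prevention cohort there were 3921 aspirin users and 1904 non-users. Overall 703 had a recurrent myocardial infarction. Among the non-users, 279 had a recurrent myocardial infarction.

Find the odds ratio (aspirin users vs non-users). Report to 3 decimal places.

aspirin users with the outcome: 703 − 279 = 424
aspirin users without the outcome: 3921 − 424 = 3497
non-users without the outcome: 1904 − 279 = 1625
odds, aspirin users = 424/3497 = 0.1212
odds, non-users = 279/1625 = 0.1717
OR = 0.1212 / 0.1717 = 0.706

0.706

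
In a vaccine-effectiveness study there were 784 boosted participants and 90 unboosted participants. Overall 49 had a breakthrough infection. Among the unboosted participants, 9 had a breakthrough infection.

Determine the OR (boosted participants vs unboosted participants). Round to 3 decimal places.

0.484

boosted participants with the outcome: 49 − 9 = 40
boosted participants without the outcome: 784 − 40 = 744
unboosted participants without the outcome: 90 − 9 = 81
odds, boosted participants = 40/744 = 0.0538
odds, unboosted participants = 9/81 = 0.1111
OR = 0.0538 / 0.1111 = 0.484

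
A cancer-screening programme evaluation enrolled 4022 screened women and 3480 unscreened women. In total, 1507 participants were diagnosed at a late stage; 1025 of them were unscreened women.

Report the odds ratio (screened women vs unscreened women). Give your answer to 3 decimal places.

OR = 0.326

screened women with the outcome: 1507 − 1025 = 482
screened women without the outcome: 4022 − 482 = 3540
unscreened women without the outcome: 3480 − 1025 = 2455
odds, screened women = 482/3540 = 0.1362
odds, unscreened women = 1025/2455 = 0.4175
OR = 0.1362 / 0.4175 = 0.326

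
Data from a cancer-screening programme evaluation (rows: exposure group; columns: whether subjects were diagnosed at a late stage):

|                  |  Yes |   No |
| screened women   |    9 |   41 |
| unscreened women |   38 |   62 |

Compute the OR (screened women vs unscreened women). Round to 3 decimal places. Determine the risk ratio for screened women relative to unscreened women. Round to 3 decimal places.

OR = 0.358; RR = 0.474

odds, screened women = 9/41 = 0.2195
odds, unscreened women = 38/62 = 0.6129
OR = 0.2195 / 0.6129 = 0.358
risk, screened women = 9/50 = 0.1800
risk, unscreened women = 38/100 = 0.3800
RR = 0.1800 / 0.3800 = 0.474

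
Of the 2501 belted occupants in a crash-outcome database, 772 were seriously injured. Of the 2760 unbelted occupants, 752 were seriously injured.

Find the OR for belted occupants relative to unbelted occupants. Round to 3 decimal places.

odds, belted occupants = 772/1729 = 0.4465
odds, unbelted occupants = 752/2008 = 0.3745
OR = 0.4465 / 0.3745 = 1.192

1.192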